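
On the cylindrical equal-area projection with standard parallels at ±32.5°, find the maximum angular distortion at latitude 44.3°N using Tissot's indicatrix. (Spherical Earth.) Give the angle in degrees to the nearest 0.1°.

For cylindrical equal-area with standard parallel φ₀, h = cos φ / cos φ₀ and k = cos φ₀ / cos φ, so h·k = 1.
At 44.3°: h = 0.8486, k = 1.178; principal scales a = 1.178, b = 0.8486.
sin(ω/2) = (a − b)/(a + b) = 0.3298/2.027 = 0.1627, so ω = 2 arcsin(0.1627) ≈ 18.7°.

18.7°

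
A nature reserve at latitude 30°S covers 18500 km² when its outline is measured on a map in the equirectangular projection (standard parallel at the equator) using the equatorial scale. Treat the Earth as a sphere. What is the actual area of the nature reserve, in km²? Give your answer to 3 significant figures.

In the plate carrée (x = Rλ, y = Rφ), meridians are true-scale (h = 1) and parallels are stretched by k = sec φ.
Areal scale = h·k = 1 × sec φ; at 30°, h = 1.000, k = 1.155, so h·k = 1.155.
True area = apparent / (areal scale) = 18500 / 1.155 ≈ 16000 km².

16000 km²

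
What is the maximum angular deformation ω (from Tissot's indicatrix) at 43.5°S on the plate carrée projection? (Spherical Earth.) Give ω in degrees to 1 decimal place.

18.3°

Plate carrée maps x = Rλ, y = Rφ. The meridian scale is h = 1 and the parallel scale is k = 1/cos φ = sec φ.
At 43.5°: h = 1.000, k = 1.379; principal scales a = 1.379, b = 1.000.
sin(ω/2) = (a − b)/(a + b) = 0.3786/2.379 = 0.1592, so ω = 2 arcsin(0.1592) ≈ 18.3°.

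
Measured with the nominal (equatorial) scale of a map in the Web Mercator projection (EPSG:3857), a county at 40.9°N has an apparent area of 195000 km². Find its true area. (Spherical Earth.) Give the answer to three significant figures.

111000 km²

Mercator is conformal, so the point scale is isotropic: h = k = sec φ = 1/cos φ.
Areal scale = k² = sec²φ = 1/cos²(40.9°) = 1/0.7559² = 1.750.
True area = apparent / (areal scale) = 195000 / 1.750 ≈ 111000 km².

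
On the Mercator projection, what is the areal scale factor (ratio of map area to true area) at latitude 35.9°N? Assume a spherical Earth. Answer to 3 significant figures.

Mercator is conformal, so the point scale is isotropic: h = k = sec φ = 1/cos φ.
Areal scale = k² = sec²φ = 1/cos²(35.9°) = 1/0.8100² = 1.524.

1.52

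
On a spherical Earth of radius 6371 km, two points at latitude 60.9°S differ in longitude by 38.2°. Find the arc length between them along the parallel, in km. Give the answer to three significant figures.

Arc length along a parallel = R cos φ · Δλ (with Δλ in radians).
= 6371 × cos 60.9° × (38.2° × π/180) = 6371 × 0.4863 × 0.6667 ≈ 2070 km.

2070 km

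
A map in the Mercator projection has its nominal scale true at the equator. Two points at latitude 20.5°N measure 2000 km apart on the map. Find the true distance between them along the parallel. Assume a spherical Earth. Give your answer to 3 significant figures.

1870 km

For Mercator, h = k = sec φ (a conformal cylindrical projection has a single point scale, 1/cos φ).
Along the parallel at 20.5°, map distances are exaggerated by k = sec 20.5° = 1.068.
True distance = 2000 / 1.068 = 2000 × cos 20.5° ≈ 1870 km.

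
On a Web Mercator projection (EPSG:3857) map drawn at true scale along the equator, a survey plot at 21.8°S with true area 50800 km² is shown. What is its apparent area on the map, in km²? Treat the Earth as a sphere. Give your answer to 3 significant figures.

58900 km²

For Mercator, h = k = sec φ (a conformal cylindrical projection has a single point scale, 1/cos φ).
Areal scale = k² = sec²φ = 1/cos²(21.8°) = 1/0.9285² = 1.160.
Apparent area = 50800 × 1.160 ≈ 58900 km².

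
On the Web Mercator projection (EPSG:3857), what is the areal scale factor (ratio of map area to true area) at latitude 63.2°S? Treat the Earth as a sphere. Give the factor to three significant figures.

The Mercator projection is conformal; its linear scale factor is the same in every direction and equals sec φ = 1/cos φ.
Areal scale = k² = sec²φ = 1/cos²(63.2°) = 1/0.4509² = 4.919.

4.92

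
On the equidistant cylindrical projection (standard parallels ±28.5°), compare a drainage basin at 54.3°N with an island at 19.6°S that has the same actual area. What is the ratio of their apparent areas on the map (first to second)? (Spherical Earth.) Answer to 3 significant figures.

The equidistant cylindrical projection with φ₀ = 28.5° has h = 1 (meridians true) and k = cos φ₀ / cos φ along parallels.
Areal scale at 54.3°: h·k = 1.000 × 1.506 = 1.506.
Areal scale at 19.6°: h·k = 1.000 × 0.9329 = 0.9329.
Ratio = 1.506/0.9329 ≈ 1.61.

1.61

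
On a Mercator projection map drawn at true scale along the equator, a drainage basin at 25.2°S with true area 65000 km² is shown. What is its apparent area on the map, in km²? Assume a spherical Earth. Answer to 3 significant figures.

79400 km²

The Mercator projection is conformal; its linear scale factor is the same in every direction and equals sec φ = 1/cos φ.
Areal scale = k² = sec²φ = 1/cos²(25.2°) = 1/0.9048² = 1.221.
Apparent area = 65000 × 1.221 ≈ 79400 km².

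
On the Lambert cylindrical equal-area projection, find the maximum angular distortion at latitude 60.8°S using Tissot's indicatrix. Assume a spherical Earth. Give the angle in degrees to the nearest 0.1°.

76.0°

The Lambert cylindrical equal-area projection is the cylindrical equal-area projection with its standard parallel at the equator (φ₀ = 0). For cylindrical equal-area with standard parallel φ₀, h = cos φ / cos φ₀ and k = cos φ₀ / cos φ, so h·k = 1.
At 60.8°: h = 0.4879, k = 2.050; principal scales a = 2.050, b = 0.4879.
sin(ω/2) = (a − b)/(a + b) = 1.562/2.538 = 0.6155, so ω = 2 arcsin(0.6155) ≈ 76.0°.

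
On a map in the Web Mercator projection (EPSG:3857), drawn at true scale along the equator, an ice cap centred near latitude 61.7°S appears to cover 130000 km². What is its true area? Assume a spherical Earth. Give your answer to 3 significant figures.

29200 km²

Mercator is conformal, so the point scale is isotropic: h = k = sec φ = 1/cos φ.
Areal scale = k² = sec²φ = 1/cos²(61.7°) = 1/0.4741² = 4.449.
True area = apparent / (areal scale) = 130000 / 4.449 ≈ 29200 km².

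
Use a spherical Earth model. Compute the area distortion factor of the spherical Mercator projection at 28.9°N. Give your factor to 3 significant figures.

1.30

For Mercator, h = k = sec φ (a conformal cylindrical projection has a single point scale, 1/cos φ).
Areal scale = k² = sec²φ = 1/cos²(28.9°) = 1/0.8755² = 1.305.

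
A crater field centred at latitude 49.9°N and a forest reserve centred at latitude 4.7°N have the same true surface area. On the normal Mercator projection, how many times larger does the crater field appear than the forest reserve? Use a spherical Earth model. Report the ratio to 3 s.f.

2.39

On Mercator, area is exaggerated by sec²φ = 1/cos²φ.
At 49.9°: sec²(49.9°) = 1/0.6441² = 2.410.
At 4.7°: sec²(4.7°) = 1/0.9966² = 1.007.
Ratio = 2.410/1.007 = cos²(4.7°)/cos²(49.9°) ≈ 2.39.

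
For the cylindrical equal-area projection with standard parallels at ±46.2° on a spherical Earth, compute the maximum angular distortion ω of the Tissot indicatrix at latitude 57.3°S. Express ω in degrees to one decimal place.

28.1°

A cylindrical equal-area projection with standard parallel φ₀ has meridian scale h = cos φ / cos φ₀ and parallel scale k = cos φ₀ / cos φ (so areas are preserved, h·k = 1).
At 57.3°: h = 0.7805, k = 1.281; principal scales a = 1.281, b = 0.7805.
sin(ω/2) = (a − b)/(a + b) = 0.5006/2.062 = 0.2428, so ω = 2 arcsin(0.2428) ≈ 28.1°.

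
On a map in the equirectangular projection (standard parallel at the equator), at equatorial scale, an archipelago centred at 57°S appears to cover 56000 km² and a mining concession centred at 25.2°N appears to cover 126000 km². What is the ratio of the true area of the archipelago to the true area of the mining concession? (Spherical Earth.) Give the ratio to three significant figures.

Plate carrée has h = 1 and k = sec φ, giving areal scale sec φ; true area = (apparent area) · cos φ.
True area of archipelago: 56000 × cos(57°) = 56000 × 0.5446 = 30500 km².
True area of mining concession: 126000 × cos(25.2°) = 126000 × 0.9048 = 114000 km².
Ratio = 30500 / 114000 ≈ 0.268.

0.268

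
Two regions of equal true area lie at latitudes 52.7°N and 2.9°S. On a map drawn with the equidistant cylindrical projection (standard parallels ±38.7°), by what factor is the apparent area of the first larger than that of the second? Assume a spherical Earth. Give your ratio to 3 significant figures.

1.65

The equidistant cylindrical projection with φ₀ = 38.7° has h = 1 (meridians true) and k = cos φ₀ / cos φ along parallels.
Areal scale at 52.7°: h·k = 1.000 × 1.288 = 1.288.
Areal scale at 2.9°: h·k = 1.000 × 0.7814 = 0.7814.
Ratio = 1.288/0.7814 ≈ 1.65.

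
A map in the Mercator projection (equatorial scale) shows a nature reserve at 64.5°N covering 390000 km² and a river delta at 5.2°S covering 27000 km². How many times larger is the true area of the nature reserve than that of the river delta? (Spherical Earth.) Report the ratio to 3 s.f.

2.70

On Mercator the areal scale is sec²φ, so true area = apparent × cos²φ.
True area of nature reserve: 390000 × cos²(64.5°) = 390000 × 0.1853 = 72280 km².
True area of river delta: 27000 × cos²(5.2°) = 27000 × 0.9918 = 26780 km².
Ratio = 72280 / 26780 ≈ 2.70.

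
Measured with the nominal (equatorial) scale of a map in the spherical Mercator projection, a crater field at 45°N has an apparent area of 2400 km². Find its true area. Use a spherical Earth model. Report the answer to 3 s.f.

1200 km²

The Mercator projection is conformal; its linear scale factor is the same in every direction and equals sec φ = 1/cos φ.
Areal scale = k² = sec²φ = 1/cos²(45°) = 1/0.7071² = 2.000.
True area = apparent / (areal scale) = 2400 / 2.000 ≈ 1200 km².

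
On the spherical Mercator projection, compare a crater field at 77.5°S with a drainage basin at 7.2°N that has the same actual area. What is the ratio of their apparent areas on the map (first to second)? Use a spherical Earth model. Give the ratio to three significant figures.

Mercator areal scale is sec²φ.
At 77.5°: sec²(77.5°) = 1/0.2164² = 21.35.
At 7.2°: sec²(7.2°) = 1/0.9921² = 1.016.
Ratio = 21.35/1.016 = cos²(7.2°)/cos²(77.5°) ≈ 21.0.

21.0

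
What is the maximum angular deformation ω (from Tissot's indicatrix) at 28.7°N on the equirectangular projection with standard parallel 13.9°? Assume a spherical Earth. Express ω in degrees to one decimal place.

The equidistant cylindrical projection with φ₀ = 13.9° has h = 1 (meridians true) and k = cos φ₀ / cos φ along parallels.
At 28.7°: h = 1.000, k = 1.107; principal scales a = 1.107, b = 1.000.
sin(ω/2) = (a − b)/(a + b) = 0.1067/2.107 = 0.05064, so ω = 2 arcsin(0.05064) ≈ 5.8°.

5.8°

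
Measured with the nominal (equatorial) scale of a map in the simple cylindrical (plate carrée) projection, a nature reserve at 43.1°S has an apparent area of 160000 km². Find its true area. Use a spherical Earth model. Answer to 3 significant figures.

Plate carrée maps x = Rλ, y = Rφ. The meridian scale is h = 1 and the parallel scale is k = 1/cos φ = sec φ.
Areal scale = h·k = 1 × sec φ; at 43.1°, h = 1.000, k = 1.370, so h·k = 1.370.
True area = apparent / (areal scale) = 160000 / 1.370 ≈ 117000 km².

117000 km²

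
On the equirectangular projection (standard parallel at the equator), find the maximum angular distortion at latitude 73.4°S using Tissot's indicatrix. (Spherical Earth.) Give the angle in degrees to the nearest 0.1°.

67.5°

In the plate carrée (x = Rλ, y = Rφ), meridians are true-scale (h = 1) and parallels are stretched by k = sec φ.
At 73.4°: h = 1.000, k = 3.500; principal scales a = 3.500, b = 1.000.
sin(ω/2) = (a − b)/(a + b) = 2.500/4.500 = 0.5556, so ω = 2 arcsin(0.5556) ≈ 67.5°.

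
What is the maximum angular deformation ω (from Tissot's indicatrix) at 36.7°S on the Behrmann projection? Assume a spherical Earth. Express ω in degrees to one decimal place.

8.8°

The Behrmann projection is cylindrical equal-area with φ₀ = 30°. A cylindrical equal-area projection with standard parallel φ₀ has meridian scale h = cos φ / cos φ₀ and parallel scale k = cos φ₀ / cos φ (so areas are preserved, h·k = 1).
At 36.7°: h = 0.9258, k = 1.080; principal scales a = 1.080, b = 0.9258.
sin(ω/2) = (a − b)/(a + b) = 0.1543/2.006 = 0.07693, so ω = 2 arcsin(0.07693) ≈ 8.8°.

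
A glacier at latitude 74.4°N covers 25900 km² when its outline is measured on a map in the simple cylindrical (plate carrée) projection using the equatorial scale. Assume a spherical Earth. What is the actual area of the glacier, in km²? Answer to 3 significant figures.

In the plate carrée (x = Rλ, y = Rφ), meridians are true-scale (h = 1) and parallels are stretched by k = sec φ.
Areal scale = h·k = 1 × sec φ; at 74.4°, h = 1.000, k = 3.719, so h·k = 3.719.
True area = apparent / (areal scale) = 25900 / 3.719 ≈ 6970 km².

6970 km²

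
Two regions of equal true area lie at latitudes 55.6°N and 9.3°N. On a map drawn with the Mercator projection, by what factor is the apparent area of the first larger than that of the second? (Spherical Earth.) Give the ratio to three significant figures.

3.05

Mercator is conformal with k = sec φ, so areal scale = k² = sec²φ.
At 55.6°: sec²(55.6°) = 1/0.5650² = 3.133.
At 9.3°: sec²(9.3°) = 1/0.9869² = 1.027.
Ratio = 3.133/1.027 = cos²(9.3°)/cos²(55.6°) ≈ 3.05.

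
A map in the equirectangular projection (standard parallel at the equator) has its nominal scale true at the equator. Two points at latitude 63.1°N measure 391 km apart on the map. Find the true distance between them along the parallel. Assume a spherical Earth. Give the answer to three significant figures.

177 km

Plate carrée maps x = Rλ, y = Rφ. The meridian scale is h = 1 and the parallel scale is k = 1/cos φ = sec φ.
Along the parallel at 63.1°, map distances are exaggerated by k = sec 63.1° = 2.210.
True distance = 391 / 2.210 = 391 × cos 63.1° ≈ 177 km.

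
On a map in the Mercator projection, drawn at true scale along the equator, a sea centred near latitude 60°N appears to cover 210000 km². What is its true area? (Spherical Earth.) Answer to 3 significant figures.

52500 km²

The Mercator projection is conformal; its linear scale factor is the same in every direction and equals sec φ = 1/cos φ.
Areal scale = k² = sec²φ = 1/cos²(60°) = 1/0.5000² = 4.000.
True area = apparent / (areal scale) = 210000 / 4.000 ≈ 52500 km².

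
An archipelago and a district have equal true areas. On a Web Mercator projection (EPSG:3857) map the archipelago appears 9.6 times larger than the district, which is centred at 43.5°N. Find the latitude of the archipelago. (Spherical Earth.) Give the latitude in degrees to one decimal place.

76.5°

Mercator areal scale is sec²φ, so apparent-area ratio = sec²φ₁ / sec²φ₂ = cos²φ₂ / cos²φ₁.
cos²φ₂ / cos²φ₁ = 9.6  ⇒  cos φ₁ = cos 43.5° / √9.6 = 0.7254/3.098 = 0.2341.
φ₁ = arccos(0.2341) ≈ 76.5°.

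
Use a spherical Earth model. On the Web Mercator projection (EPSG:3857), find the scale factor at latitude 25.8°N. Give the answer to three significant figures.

For Mercator, h = k = sec φ (a conformal cylindrical projection has a single point scale, 1/cos φ).
k = 1/cos 25.8° = 1/0.9003 = 1.111.

1.11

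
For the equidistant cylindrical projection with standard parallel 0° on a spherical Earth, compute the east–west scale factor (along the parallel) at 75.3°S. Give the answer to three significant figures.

3.94

For the equirectangular projection with φ₀ = 0 (plate carrée), h = 1 along meridians and k = sec φ along parallels.
k = 1/cos 75.3° = 1/0.2538 = 3.941.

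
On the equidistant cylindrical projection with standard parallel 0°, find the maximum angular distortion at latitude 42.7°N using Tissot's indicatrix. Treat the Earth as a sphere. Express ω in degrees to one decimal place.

Plate carrée maps x = Rλ, y = Rφ. The meridian scale is h = 1 and the parallel scale is k = 1/cos φ = sec φ.
At 42.7°: h = 1.000, k = 1.361; principal scales a = 1.361, b = 1.000.
sin(ω/2) = (a − b)/(a + b) = 0.3607/2.361 = 0.1528, so ω = 2 arcsin(0.1528) ≈ 17.6°.

17.6°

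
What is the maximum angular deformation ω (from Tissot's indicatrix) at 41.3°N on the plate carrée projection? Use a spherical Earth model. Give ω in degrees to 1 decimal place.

16.3°

Plate carrée maps x = Rλ, y = Rφ. The meridian scale is h = 1 and the parallel scale is k = 1/cos φ = sec φ.
At 41.3°: h = 1.000, k = 1.331; principal scales a = 1.331, b = 1.000.
sin(ω/2) = (a − b)/(a + b) = 0.3311/2.331 = 0.1420, so ω = 2 arcsin(0.1420) ≈ 16.3°.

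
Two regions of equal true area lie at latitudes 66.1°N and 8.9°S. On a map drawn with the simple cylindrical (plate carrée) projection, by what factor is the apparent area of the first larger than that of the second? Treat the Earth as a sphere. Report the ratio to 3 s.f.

2.44

Plate carrée maps x = Rλ, y = Rφ. The meridian scale is h = 1 and the parallel scale is k = 1/cos φ = sec φ.
Areal scale at 66.1°: h·k = 1.000 × 2.468 = 2.468.
Areal scale at 8.9°: h·k = 1.000 × 1.012 = 1.012.
Ratio = 2.468/1.012 ≈ 2.44.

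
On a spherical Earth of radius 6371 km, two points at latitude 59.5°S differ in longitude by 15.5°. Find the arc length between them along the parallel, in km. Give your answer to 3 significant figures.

875 km

Arc length along a parallel = R cos φ · Δλ (with Δλ in radians).
= 6371 × cos 59.5° × (15.5° × π/180) = 6371 × 0.5075 × 0.2705 ≈ 875 km.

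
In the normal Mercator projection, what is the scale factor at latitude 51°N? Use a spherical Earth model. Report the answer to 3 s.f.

1.59

For Mercator, h = k = sec φ (a conformal cylindrical projection has a single point scale, 1/cos φ).
k = 1/cos 51° = 1/0.6293 = 1.589.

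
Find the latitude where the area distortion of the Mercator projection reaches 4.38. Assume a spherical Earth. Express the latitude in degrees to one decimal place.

Mercator areal scale is sec²φ.
sec²φ = 4.38  ⇒  cos²φ = 0.2283  ⇒  cos φ = 0.4778.
φ = arccos(0.4778) ≈ 61.5°.

61.5°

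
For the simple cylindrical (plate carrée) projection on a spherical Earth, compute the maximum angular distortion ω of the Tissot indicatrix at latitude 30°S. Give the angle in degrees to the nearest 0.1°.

8.2°

Plate carrée maps x = Rλ, y = Rφ. The meridian scale is h = 1 and the parallel scale is k = 1/cos φ = sec φ.
At 30°: h = 1.000, k = 1.155; principal scales a = 1.155, b = 1.000.
sin(ω/2) = (a − b)/(a + b) = 0.1547/2.155 = 0.07180, so ω = 2 arcsin(0.07180) ≈ 8.2°.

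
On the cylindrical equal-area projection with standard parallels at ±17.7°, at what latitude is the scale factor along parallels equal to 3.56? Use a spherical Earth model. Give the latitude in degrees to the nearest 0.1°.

74.5°

Cylindrical equal-area (φ₀ = 17.7°): h = cos φ / cos 17.7° along meridians, k = cos 17.7° / cos φ along parallels; h·k = 1.
k = cos φ₀ / cos φ = 3.56  ⇒  cos φ = cos 17.7° / 3.56 = 0.2676.
φ = arccos(0.2676) ≈ 74.5°.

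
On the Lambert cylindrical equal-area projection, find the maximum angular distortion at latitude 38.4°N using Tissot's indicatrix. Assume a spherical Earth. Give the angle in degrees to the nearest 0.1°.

The Lambert cylindrical equal-area projection is the cylindrical equal-area projection with its standard parallel at the equator (φ₀ = 0). Cylindrical equal-area (φ₀ = 0°): h = cos φ / cos 0° along meridians, k = cos 0° / cos φ along parallels; h·k = 1.
At 38.4°: h = 0.7837, k = 1.276; principal scales a = 1.276, b = 0.7837.
sin(ω/2) = (a − b)/(a + b) = 0.4923/2.060 = 0.2390, so ω = 2 arcsin(0.2390) ≈ 27.7°.

27.7°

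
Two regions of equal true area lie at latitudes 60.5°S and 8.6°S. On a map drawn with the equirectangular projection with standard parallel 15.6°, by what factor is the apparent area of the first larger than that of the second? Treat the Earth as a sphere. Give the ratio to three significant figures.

The equidistant cylindrical projection with φ₀ = 15.6° has h = 1 (meridians true) and k = cos φ₀ / cos φ along parallels.
Areal scale at 60.5°: h·k = 1.000 × 1.956 = 1.956.
Areal scale at 8.6°: h·k = 1.000 × 0.9741 = 0.9741.
Ratio = 1.956/0.9741 ≈ 2.01.

2.01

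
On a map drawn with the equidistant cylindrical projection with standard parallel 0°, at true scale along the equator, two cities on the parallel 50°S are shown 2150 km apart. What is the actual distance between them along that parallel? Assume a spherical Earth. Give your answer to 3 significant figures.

Plate carrée maps x = Rλ, y = Rφ. The meridian scale is h = 1 and the parallel scale is k = 1/cos φ = sec φ.
Along the parallel at 50°, map distances are exaggerated by k = sec 50° = 1.556.
True distance = 2150 / 1.556 = 2150 × cos 50° ≈ 1380 km.

1380 km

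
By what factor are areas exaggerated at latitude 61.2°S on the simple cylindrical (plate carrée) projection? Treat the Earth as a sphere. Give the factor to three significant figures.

2.08

For the equirectangular projection with φ₀ = 0 (plate carrée), h = 1 along meridians and k = sec φ along parallels.
Areal scale = h·k = 1 × sec φ; at 61.2°, h = 1.000, k = 2.076, so h·k = 2.076.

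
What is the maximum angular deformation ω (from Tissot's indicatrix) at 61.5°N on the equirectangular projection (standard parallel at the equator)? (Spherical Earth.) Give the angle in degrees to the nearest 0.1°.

41.5°

Plate carrée maps x = Rλ, y = Rφ. The meridian scale is h = 1 and the parallel scale is k = 1/cos φ = sec φ.
At 61.5°: h = 1.000, k = 2.096; principal scales a = 2.096, b = 1.000.
sin(ω/2) = (a − b)/(a + b) = 1.096/3.096 = 0.3540, so ω = 2 arcsin(0.3540) ≈ 41.5°.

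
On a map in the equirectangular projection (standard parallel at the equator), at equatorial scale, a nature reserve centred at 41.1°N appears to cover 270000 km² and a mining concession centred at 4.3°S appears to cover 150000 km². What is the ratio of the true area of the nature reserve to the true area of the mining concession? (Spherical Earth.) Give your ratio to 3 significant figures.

On the plate carrée, areal scale = h·k = 1 × sec φ, so true area = apparent × cos φ.
True area of nature reserve: 270000 × cos(41.1°) = 270000 × 0.7536 = 203500 km².
True area of mining concession: 150000 × cos(4.3°) = 150000 × 0.9972 = 149600 km².
Ratio = 203500 / 149600 ≈ 1.36.

1.36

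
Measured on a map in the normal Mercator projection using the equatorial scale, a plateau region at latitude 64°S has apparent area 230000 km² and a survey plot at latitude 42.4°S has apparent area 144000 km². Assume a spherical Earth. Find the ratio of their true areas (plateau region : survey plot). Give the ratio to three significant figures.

0.563

Since Mercator area scale is 1/cos²φ, the true area equals the apparent area multiplied by cos²φ.
True area of plateau region: 230000 × cos²(64°) = 230000 × 0.1922 = 44200 km².
True area of survey plot: 144000 × cos²(42.4°) = 144000 × 0.5453 = 78530 km².
Ratio = 44200 / 78530 ≈ 0.563.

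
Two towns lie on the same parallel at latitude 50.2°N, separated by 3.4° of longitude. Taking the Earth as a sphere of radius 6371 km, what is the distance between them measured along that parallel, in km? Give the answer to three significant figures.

242 km

Arc length along a parallel = R cos φ · Δλ (with Δλ in radians).
= 6371 × cos 50.2° × (3.4° × π/180) = 6371 × 0.6401 × 0.05934 ≈ 242 km.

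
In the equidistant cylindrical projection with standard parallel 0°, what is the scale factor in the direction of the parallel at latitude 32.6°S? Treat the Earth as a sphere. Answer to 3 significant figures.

For the equirectangular projection with φ₀ = 0 (plate carrée), h = 1 along meridians and k = sec φ along parallels.
k = 1/cos 32.6° = 1/0.8425 = 1.187.

1.19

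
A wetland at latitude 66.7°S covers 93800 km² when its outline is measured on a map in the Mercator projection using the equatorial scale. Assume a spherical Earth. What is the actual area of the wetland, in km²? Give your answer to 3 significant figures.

The Mercator projection is conformal; its linear scale factor is the same in every direction and equals sec φ = 1/cos φ.
Areal scale = k² = sec²φ = 1/cos²(66.7°) = 1/0.3955² = 6.392.
True area = apparent / (areal scale) = 93800 / 6.392 ≈ 14700 km².

14700 km²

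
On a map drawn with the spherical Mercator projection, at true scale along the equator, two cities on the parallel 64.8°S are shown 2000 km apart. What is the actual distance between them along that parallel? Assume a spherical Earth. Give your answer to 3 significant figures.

The Mercator projection is conformal; its linear scale factor is the same in every direction and equals sec φ = 1/cos φ.
Along the parallel at 64.8°, map distances are exaggerated by k = sec 64.8° = 2.349.
True distance = 2000 / 2.349 = 2000 × cos 64.8° ≈ 852 km.

852 km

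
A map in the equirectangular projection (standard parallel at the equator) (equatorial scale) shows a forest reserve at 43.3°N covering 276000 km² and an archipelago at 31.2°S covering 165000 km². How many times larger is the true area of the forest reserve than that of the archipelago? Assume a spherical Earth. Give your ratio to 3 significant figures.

On the plate carrée, areal scale = h·k = 1 × sec φ, so true area = apparent × cos φ.
True area of forest reserve: 276000 × cos(43.3°) = 276000 × 0.7278 = 200900 km².
True area of archipelago: 165000 × cos(31.2°) = 165000 × 0.8554 = 141100 km².
Ratio = 200900 / 141100 ≈ 1.42.

1.42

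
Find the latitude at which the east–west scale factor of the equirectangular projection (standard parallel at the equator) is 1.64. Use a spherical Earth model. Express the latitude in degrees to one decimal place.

Plate carrée: h = 1, k = sec φ along parallels.
sec φ = 1.64  ⇒  cos φ = 0.6098  ⇒  φ ≈ 52.4°.

52.4°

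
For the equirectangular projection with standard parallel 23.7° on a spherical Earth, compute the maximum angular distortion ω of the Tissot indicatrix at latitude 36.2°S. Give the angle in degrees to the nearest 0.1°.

In the equirectangular projection with standard parallel φ₀ = 23.7° (x = Rλ cos φ₀, y = Rφ), meridians are true-scale (h = 1) and the parallel scale is k = cos φ₀ / cos φ.
At 36.2°: h = 1.000, k = 1.135; principal scales a = 1.135, b = 1.000.
sin(ω/2) = (a − b)/(a + b) = 0.1347/2.135 = 0.06310, so ω = 2 arcsin(0.06310) ≈ 7.2°.

7.2°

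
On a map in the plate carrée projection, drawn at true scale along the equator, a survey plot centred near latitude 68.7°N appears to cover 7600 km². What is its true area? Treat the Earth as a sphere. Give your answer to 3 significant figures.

2760 km²

For the equirectangular projection with φ₀ = 0 (plate carrée), h = 1 along meridians and k = sec φ along parallels.
Areal scale = h·k = 1 × sec φ; at 68.7°, h = 1.000, k = 2.753, so h·k = 2.753.
True area = apparent / (areal scale) = 7600 / 2.753 ≈ 2760 km².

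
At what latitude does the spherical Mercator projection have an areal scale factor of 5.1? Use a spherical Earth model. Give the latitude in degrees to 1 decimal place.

63.7°

Mercator areal scale is sec²φ.
sec²φ = 5.1  ⇒  cos²φ = 0.1961  ⇒  cos φ = 0.4428.
φ = arccos(0.4428) ≈ 63.7°.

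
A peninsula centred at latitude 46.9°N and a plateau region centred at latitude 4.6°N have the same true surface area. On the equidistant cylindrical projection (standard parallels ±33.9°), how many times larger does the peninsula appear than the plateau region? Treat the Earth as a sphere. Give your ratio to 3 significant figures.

1.46

The equidistant cylindrical projection with φ₀ = 33.9° has h = 1 (meridians true) and k = cos φ₀ / cos φ along parallels.
Areal scale at 46.9°: h·k = 1.000 × 1.215 = 1.215.
Areal scale at 4.6°: h·k = 1.000 × 0.8327 = 0.8327.
Ratio = 1.215/0.8327 ≈ 1.46.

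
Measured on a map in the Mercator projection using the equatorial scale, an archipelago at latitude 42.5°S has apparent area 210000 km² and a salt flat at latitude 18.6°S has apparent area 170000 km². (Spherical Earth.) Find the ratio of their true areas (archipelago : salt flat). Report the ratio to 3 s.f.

0.748

On Mercator the areal scale is sec²φ, so true area = apparent × cos²φ.
True area of archipelago: 210000 × cos²(42.5°) = 210000 × 0.5436 = 114200 km².
True area of salt flat: 170000 × cos²(18.6°) = 170000 × 0.8983 = 152700 km².
Ratio = 114200 / 152700 ≈ 0.748.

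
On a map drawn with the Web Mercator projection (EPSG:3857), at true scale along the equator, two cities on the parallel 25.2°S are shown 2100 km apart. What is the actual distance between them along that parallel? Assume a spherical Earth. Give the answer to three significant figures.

1900 km

Mercator is conformal, so the point scale is isotropic: h = k = sec φ = 1/cos φ.
Along the parallel at 25.2°, map distances are exaggerated by k = sec 25.2° = 1.105.
True distance = 2100 / 1.105 = 2100 × cos 25.2° ≈ 1900 km.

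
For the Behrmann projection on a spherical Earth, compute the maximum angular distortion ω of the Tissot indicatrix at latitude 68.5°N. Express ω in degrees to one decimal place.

88.2°

The Behrmann projection is cylindrical equal-area with φ₀ = 30°. For cylindrical equal-area with standard parallel φ₀, h = cos φ / cos φ₀ and k = cos φ₀ / cos φ, so h·k = 1.
At 68.5°: h = 0.4232, k = 2.363; principal scales a = 2.363, b = 0.4232.
sin(ω/2) = (a − b)/(a + b) = 1.940/2.786 = 0.6962, so ω = 2 arcsin(0.6962) ≈ 88.2°.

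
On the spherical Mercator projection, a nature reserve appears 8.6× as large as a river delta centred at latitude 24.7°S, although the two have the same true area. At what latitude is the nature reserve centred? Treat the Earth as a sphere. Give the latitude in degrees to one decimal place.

72.0°

On Mercator, (apparent₁)/(apparent₂) = sec²φ₁ / sec²φ₂ when true areas are equal.
cos²φ₂ / cos²φ₁ = 8.6  ⇒  cos φ₁ = cos 24.7° / √8.6 = 0.9085/2.933 = 0.3098.
φ₁ = arccos(0.3098) ≈ 72.0°.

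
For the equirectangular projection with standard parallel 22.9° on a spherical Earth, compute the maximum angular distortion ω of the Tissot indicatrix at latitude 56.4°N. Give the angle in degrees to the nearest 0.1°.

28.9°

With standard parallel φ₀ = 22.9°, the equirectangular projection gives x = Rλ cos φ₀, y = Rφ, so h = 1 and k = cos 22.9° / cos φ.
At 56.4°: h = 1.000, k = 1.665; principal scales a = 1.665, b = 1.000.
sin(ω/2) = (a − b)/(a + b) = 0.6646/2.665 = 0.2494, so ω = 2 arcsin(0.2494) ≈ 28.9°.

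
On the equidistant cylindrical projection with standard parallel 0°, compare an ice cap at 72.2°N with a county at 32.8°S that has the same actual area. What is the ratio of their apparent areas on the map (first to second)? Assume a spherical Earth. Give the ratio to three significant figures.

2.75

For the equirectangular projection with φ₀ = 0 (plate carrée), h = 1 along meridians and k = sec φ along parallels.
Areal scale at 72.2°: h·k = 1.000 × 3.271 = 3.271.
Areal scale at 32.8°: h·k = 1.000 × 1.190 = 1.190.
Ratio = 3.271/1.190 ≈ 2.75.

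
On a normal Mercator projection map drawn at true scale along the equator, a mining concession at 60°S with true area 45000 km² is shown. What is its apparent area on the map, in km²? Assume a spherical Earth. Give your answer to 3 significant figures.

Mercator is conformal, so the point scale is isotropic: h = k = sec φ = 1/cos φ.
Areal scale = k² = sec²φ = 1/cos²(60°) = 1/0.5000² = 4.000.
Apparent area = 45000 × 4.000 ≈ 180000 km².

180000 km²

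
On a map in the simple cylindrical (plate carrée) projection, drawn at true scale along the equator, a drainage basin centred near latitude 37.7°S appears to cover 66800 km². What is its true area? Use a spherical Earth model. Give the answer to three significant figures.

52900 km²

Plate carrée maps x = Rλ, y = Rφ. The meridian scale is h = 1 and the parallel scale is k = 1/cos φ = sec φ.
Areal scale = h·k = 1 × sec φ; at 37.7°, h = 1.000, k = 1.264, so h·k = 1.264.
True area = apparent / (areal scale) = 66800 / 1.264 ≈ 52900 km².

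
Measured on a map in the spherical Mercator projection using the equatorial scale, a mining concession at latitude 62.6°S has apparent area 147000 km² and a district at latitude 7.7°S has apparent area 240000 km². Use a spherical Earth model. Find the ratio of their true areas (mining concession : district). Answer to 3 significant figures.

0.132

Since Mercator area scale is 1/cos²φ, the true area equals the apparent area multiplied by cos²φ.
True area of mining concession: 147000 × cos²(62.6°) = 147000 × 0.2118 = 31130 km².
True area of district: 240000 × cos²(7.7°) = 240000 × 0.9820 = 235700 km².
Ratio = 31130 / 235700 ≈ 0.132.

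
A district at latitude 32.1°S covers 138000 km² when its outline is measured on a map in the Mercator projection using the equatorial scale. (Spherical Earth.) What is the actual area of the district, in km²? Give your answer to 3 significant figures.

The Mercator projection is conformal; its linear scale factor is the same in every direction and equals sec φ = 1/cos φ.
Areal scale = k² = sec²φ = 1/cos²(32.1°) = 1/0.8471² = 1.394.
True area = apparent / (areal scale) = 138000 / 1.394 ≈ 99000 km².

99000 km²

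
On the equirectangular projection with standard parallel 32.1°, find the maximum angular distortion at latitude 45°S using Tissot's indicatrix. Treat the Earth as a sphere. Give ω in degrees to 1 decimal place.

10.3°

The equidistant cylindrical projection with φ₀ = 32.1° has h = 1 (meridians true) and k = cos φ₀ / cos φ along parallels.
At 45°: h = 1.000, k = 1.198; principal scales a = 1.198, b = 1.000.
sin(ω/2) = (a − b)/(a + b) = 0.1980/2.198 = 0.09009, so ω = 2 arcsin(0.09009) ≈ 10.3°.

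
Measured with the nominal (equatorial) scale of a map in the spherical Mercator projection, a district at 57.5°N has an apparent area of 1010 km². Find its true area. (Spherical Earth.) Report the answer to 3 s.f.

For Mercator, h = k = sec φ (a conformal cylindrical projection has a single point scale, 1/cos φ).
Areal scale = k² = sec²φ = 1/cos²(57.5°) = 1/0.5373² = 3.464.
True area = apparent / (areal scale) = 1010 / 3.464 ≈ 292 km².

292 km²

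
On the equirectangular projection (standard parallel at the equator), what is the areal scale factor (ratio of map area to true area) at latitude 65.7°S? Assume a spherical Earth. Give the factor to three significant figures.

For the equirectangular projection with φ₀ = 0 (plate carrée), h = 1 along meridians and k = sec φ along parallels.
Areal scale = h·k = 1 × sec φ; at 65.7°, h = 1.000, k = 2.430, so h·k = 2.430.

2.43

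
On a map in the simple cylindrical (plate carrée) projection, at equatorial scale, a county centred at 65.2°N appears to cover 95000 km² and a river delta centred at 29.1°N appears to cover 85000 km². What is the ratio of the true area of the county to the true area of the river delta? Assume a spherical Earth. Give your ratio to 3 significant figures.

0.537

Plate carrée has h = 1 and k = sec φ, giving areal scale sec φ; true area = (apparent area) · cos φ.
True area of county: 95000 × cos(65.2°) = 95000 × 0.4195 = 39850 km².
True area of river delta: 85000 × cos(29.1°) = 85000 × 0.8738 = 74270 km².
Ratio = 39850 / 74270 ≈ 0.537.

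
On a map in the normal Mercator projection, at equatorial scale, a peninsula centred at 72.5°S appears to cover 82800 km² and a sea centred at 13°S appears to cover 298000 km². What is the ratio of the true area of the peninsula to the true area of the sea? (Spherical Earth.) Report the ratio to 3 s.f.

0.0265

On Mercator the areal scale is sec²φ, so true area = apparent × cos²φ.
True area of peninsula: 82800 × cos²(72.5°) = 82800 × 0.09042 = 7487 km².
True area of sea: 298000 × cos²(13°) = 298000 × 0.9494 = 282900 km².
Ratio = 7487 / 282900 ≈ 0.0265.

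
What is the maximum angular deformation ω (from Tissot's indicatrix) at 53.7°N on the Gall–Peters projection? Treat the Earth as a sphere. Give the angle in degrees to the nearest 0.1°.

Gall–Peters is a cylindrical equal-area projection with standard parallels at ±45°. For cylindrical equal-area with standard parallel φ₀, h = cos φ / cos φ₀ and k = cos φ₀ / cos φ, so h·k = 1.
At 53.7°: h = 0.8372, k = 1.194; principal scales a = 1.194, b = 0.8372.
sin(ω/2) = (a − b)/(a + b) = 0.3572/2.032 = 0.1758, so ω = 2 arcsin(0.1758) ≈ 20.3°.

20.3°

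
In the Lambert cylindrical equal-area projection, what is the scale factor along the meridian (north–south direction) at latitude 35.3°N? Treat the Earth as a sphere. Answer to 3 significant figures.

0.816

The Lambert cylindrical equal-area projection is the cylindrical equal-area projection with its standard parallel at the equator (φ₀ = 0). Cylindrical equal-area (φ₀ = 0°): h = cos φ / cos 0° along meridians, k = cos 0° / cos φ along parallels; h·k = 1.
h = cos 35.3° / cos 0° = 0.8161/1.000 = 0.8161.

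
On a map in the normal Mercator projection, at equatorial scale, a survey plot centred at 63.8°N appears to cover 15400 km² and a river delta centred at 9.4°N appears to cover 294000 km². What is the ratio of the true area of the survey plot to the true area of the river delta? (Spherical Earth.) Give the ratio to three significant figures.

0.0105

On Mercator the areal scale is sec²φ, so true area = apparent × cos²φ.
True area of survey plot: 15400 × cos²(63.8°) = 15400 × 0.1949 = 3002 km².
True area of river delta: 294000 × cos²(9.4°) = 294000 × 0.9733 = 286200 km².
Ratio = 3002 / 286200 ≈ 0.0105.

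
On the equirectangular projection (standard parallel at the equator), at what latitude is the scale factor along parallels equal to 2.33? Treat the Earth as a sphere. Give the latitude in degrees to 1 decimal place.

64.6°

Plate carrée: h = 1, k = sec φ along parallels.
sec φ = 2.33  ⇒  cos φ = 0.4292  ⇒  φ ≈ 64.6°.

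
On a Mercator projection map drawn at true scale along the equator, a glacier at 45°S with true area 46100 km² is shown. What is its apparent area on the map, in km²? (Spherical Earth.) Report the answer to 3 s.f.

The Mercator projection is conformal; its linear scale factor is the same in every direction and equals sec φ = 1/cos φ.
Areal scale = k² = sec²φ = 1/cos²(45°) = 1/0.7071² = 2.000.
Apparent area = 46100 × 2.000 ≈ 92200 km².

92200 km²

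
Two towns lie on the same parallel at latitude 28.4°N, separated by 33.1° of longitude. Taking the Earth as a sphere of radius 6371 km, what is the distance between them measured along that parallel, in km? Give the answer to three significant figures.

3240 km

Arc length along a parallel = R cos φ · Δλ (with Δλ in radians).
= 6371 × cos 28.4° × (33.1° × π/180) = 6371 × 0.8796 × 0.5777 ≈ 3240 km.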